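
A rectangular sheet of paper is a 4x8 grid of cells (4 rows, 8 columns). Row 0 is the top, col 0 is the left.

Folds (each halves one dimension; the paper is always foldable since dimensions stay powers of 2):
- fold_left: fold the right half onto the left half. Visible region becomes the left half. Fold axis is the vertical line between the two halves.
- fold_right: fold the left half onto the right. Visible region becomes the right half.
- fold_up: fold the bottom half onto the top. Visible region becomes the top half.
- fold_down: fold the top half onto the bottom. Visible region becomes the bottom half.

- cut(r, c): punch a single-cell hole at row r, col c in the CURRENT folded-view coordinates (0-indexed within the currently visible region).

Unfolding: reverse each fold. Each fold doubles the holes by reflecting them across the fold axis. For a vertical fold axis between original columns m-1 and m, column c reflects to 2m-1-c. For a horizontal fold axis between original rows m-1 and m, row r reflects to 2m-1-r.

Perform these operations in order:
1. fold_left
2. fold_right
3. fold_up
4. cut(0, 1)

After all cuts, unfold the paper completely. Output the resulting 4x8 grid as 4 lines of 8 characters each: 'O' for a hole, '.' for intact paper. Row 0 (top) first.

Op 1 fold_left: fold axis v@4; visible region now rows[0,4) x cols[0,4) = 4x4
Op 2 fold_right: fold axis v@2; visible region now rows[0,4) x cols[2,4) = 4x2
Op 3 fold_up: fold axis h@2; visible region now rows[0,2) x cols[2,4) = 2x2
Op 4 cut(0, 1): punch at orig (0,3); cuts so far [(0, 3)]; region rows[0,2) x cols[2,4) = 2x2
Unfold 1 (reflect across h@2): 2 holes -> [(0, 3), (3, 3)]
Unfold 2 (reflect across v@2): 4 holes -> [(0, 0), (0, 3), (3, 0), (3, 3)]
Unfold 3 (reflect across v@4): 8 holes -> [(0, 0), (0, 3), (0, 4), (0, 7), (3, 0), (3, 3), (3, 4), (3, 7)]

Answer: O..OO..O
........
........
O..OO..O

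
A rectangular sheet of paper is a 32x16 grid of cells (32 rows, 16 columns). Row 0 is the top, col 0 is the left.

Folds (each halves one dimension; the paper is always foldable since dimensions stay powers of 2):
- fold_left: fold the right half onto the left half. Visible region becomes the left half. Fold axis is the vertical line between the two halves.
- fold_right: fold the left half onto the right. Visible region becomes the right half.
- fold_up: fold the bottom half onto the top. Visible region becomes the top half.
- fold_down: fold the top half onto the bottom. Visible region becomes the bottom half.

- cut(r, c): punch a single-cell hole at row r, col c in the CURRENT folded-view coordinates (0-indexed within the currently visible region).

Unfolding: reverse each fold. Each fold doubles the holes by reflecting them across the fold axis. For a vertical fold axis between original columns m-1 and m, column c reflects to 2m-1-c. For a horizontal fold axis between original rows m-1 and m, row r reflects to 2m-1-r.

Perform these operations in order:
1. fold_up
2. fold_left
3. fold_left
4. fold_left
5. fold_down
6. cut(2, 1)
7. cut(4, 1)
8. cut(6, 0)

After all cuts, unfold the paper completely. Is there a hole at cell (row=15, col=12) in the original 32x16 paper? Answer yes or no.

Answer: no

Derivation:
Op 1 fold_up: fold axis h@16; visible region now rows[0,16) x cols[0,16) = 16x16
Op 2 fold_left: fold axis v@8; visible region now rows[0,16) x cols[0,8) = 16x8
Op 3 fold_left: fold axis v@4; visible region now rows[0,16) x cols[0,4) = 16x4
Op 4 fold_left: fold axis v@2; visible region now rows[0,16) x cols[0,2) = 16x2
Op 5 fold_down: fold axis h@8; visible region now rows[8,16) x cols[0,2) = 8x2
Op 6 cut(2, 1): punch at orig (10,1); cuts so far [(10, 1)]; region rows[8,16) x cols[0,2) = 8x2
Op 7 cut(4, 1): punch at orig (12,1); cuts so far [(10, 1), (12, 1)]; region rows[8,16) x cols[0,2) = 8x2
Op 8 cut(6, 0): punch at orig (14,0); cuts so far [(10, 1), (12, 1), (14, 0)]; region rows[8,16) x cols[0,2) = 8x2
Unfold 1 (reflect across h@8): 6 holes -> [(1, 0), (3, 1), (5, 1), (10, 1), (12, 1), (14, 0)]
Unfold 2 (reflect across v@2): 12 holes -> [(1, 0), (1, 3), (3, 1), (3, 2), (5, 1), (5, 2), (10, 1), (10, 2), (12, 1), (12, 2), (14, 0), (14, 3)]
Unfold 3 (reflect across v@4): 24 holes -> [(1, 0), (1, 3), (1, 4), (1, 7), (3, 1), (3, 2), (3, 5), (3, 6), (5, 1), (5, 2), (5, 5), (5, 6), (10, 1), (10, 2), (10, 5), (10, 6), (12, 1), (12, 2), (12, 5), (12, 6), (14, 0), (14, 3), (14, 4), (14, 7)]
Unfold 4 (reflect across v@8): 48 holes -> [(1, 0), (1, 3), (1, 4), (1, 7), (1, 8), (1, 11), (1, 12), (1, 15), (3, 1), (3, 2), (3, 5), (3, 6), (3, 9), (3, 10), (3, 13), (3, 14), (5, 1), (5, 2), (5, 5), (5, 6), (5, 9), (5, 10), (5, 13), (5, 14), (10, 1), (10, 2), (10, 5), (10, 6), (10, 9), (10, 10), (10, 13), (10, 14), (12, 1), (12, 2), (12, 5), (12, 6), (12, 9), (12, 10), (12, 13), (12, 14), (14, 0), (14, 3), (14, 4), (14, 7), (14, 8), (14, 11), (14, 12), (14, 15)]
Unfold 5 (reflect across h@16): 96 holes -> [(1, 0), (1, 3), (1, 4), (1, 7), (1, 8), (1, 11), (1, 12), (1, 15), (3, 1), (3, 2), (3, 5), (3, 6), (3, 9), (3, 10), (3, 13), (3, 14), (5, 1), (5, 2), (5, 5), (5, 6), (5, 9), (5, 10), (5, 13), (5, 14), (10, 1), (10, 2), (10, 5), (10, 6), (10, 9), (10, 10), (10, 13), (10, 14), (12, 1), (12, 2), (12, 5), (12, 6), (12, 9), (12, 10), (12, 13), (12, 14), (14, 0), (14, 3), (14, 4), (14, 7), (14, 8), (14, 11), (14, 12), (14, 15), (17, 0), (17, 3), (17, 4), (17, 7), (17, 8), (17, 11), (17, 12), (17, 15), (19, 1), (19, 2), (19, 5), (19, 6), (19, 9), (19, 10), (19, 13), (19, 14), (21, 1), (21, 2), (21, 5), (21, 6), (21, 9), (21, 10), (21, 13), (21, 14), (26, 1), (26, 2), (26, 5), (26, 6), (26, 9), (26, 10), (26, 13), (26, 14), (28, 1), (28, 2), (28, 5), (28, 6), (28, 9), (28, 10), (28, 13), (28, 14), (30, 0), (30, 3), (30, 4), (30, 7), (30, 8), (30, 11), (30, 12), (30, 15)]
Holes: [(1, 0), (1, 3), (1, 4), (1, 7), (1, 8), (1, 11), (1, 12), (1, 15), (3, 1), (3, 2), (3, 5), (3, 6), (3, 9), (3, 10), (3, 13), (3, 14), (5, 1), (5, 2), (5, 5), (5, 6), (5, 9), (5, 10), (5, 13), (5, 14), (10, 1), (10, 2), (10, 5), (10, 6), (10, 9), (10, 10), (10, 13), (10, 14), (12, 1), (12, 2), (12, 5), (12, 6), (12, 9), (12, 10), (12, 13), (12, 14), (14, 0), (14, 3), (14, 4), (14, 7), (14, 8), (14, 11), (14, 12), (14, 15), (17, 0), (17, 3), (17, 4), (17, 7), (17, 8), (17, 11), (17, 12), (17, 15), (19, 1), (19, 2), (19, 5), (19, 6), (19, 9), (19, 10), (19, 13), (19, 14), (21, 1), (21, 2), (21, 5), (21, 6), (21, 9), (21, 10), (21, 13), (21, 14), (26, 1), (26, 2), (26, 5), (26, 6), (26, 9), (26, 10), (26, 13), (26, 14), (28, 1), (28, 2), (28, 5), (28, 6), (28, 9), (28, 10), (28, 13), (28, 14), (30, 0), (30, 3), (30, 4), (30, 7), (30, 8), (30, 11), (30, 12), (30, 15)]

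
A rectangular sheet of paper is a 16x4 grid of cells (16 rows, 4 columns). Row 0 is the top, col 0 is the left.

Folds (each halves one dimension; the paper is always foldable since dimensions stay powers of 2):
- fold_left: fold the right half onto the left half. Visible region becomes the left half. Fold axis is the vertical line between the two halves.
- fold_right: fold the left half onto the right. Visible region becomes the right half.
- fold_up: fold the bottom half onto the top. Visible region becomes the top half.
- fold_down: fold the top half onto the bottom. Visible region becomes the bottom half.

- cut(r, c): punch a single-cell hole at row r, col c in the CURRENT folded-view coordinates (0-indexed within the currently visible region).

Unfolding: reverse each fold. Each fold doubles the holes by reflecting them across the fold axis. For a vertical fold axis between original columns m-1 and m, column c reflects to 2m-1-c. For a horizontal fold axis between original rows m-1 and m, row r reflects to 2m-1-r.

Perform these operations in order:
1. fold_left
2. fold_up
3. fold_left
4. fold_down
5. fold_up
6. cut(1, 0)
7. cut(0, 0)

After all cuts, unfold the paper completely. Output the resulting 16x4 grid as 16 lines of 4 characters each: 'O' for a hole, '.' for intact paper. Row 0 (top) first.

Answer: OOOO
OOOO
OOOO
OOOO
OOOO
OOOO
OOOO
OOOO
OOOO
OOOO
OOOO
OOOO
OOOO
OOOO
OOOO
OOOO

Derivation:
Op 1 fold_left: fold axis v@2; visible region now rows[0,16) x cols[0,2) = 16x2
Op 2 fold_up: fold axis h@8; visible region now rows[0,8) x cols[0,2) = 8x2
Op 3 fold_left: fold axis v@1; visible region now rows[0,8) x cols[0,1) = 8x1
Op 4 fold_down: fold axis h@4; visible region now rows[4,8) x cols[0,1) = 4x1
Op 5 fold_up: fold axis h@6; visible region now rows[4,6) x cols[0,1) = 2x1
Op 6 cut(1, 0): punch at orig (5,0); cuts so far [(5, 0)]; region rows[4,6) x cols[0,1) = 2x1
Op 7 cut(0, 0): punch at orig (4,0); cuts so far [(4, 0), (5, 0)]; region rows[4,6) x cols[0,1) = 2x1
Unfold 1 (reflect across h@6): 4 holes -> [(4, 0), (5, 0), (6, 0), (7, 0)]
Unfold 2 (reflect across h@4): 8 holes -> [(0, 0), (1, 0), (2, 0), (3, 0), (4, 0), (5, 0), (6, 0), (7, 0)]
Unfold 3 (reflect across v@1): 16 holes -> [(0, 0), (0, 1), (1, 0), (1, 1), (2, 0), (2, 1), (3, 0), (3, 1), (4, 0), (4, 1), (5, 0), (5, 1), (6, 0), (6, 1), (7, 0), (7, 1)]
Unfold 4 (reflect across h@8): 32 holes -> [(0, 0), (0, 1), (1, 0), (1, 1), (2, 0), (2, 1), (3, 0), (3, 1), (4, 0), (4, 1), (5, 0), (5, 1), (6, 0), (6, 1), (7, 0), (7, 1), (8, 0), (8, 1), (9, 0), (9, 1), (10, 0), (10, 1), (11, 0), (11, 1), (12, 0), (12, 1), (13, 0), (13, 1), (14, 0), (14, 1), (15, 0), (15, 1)]
Unfold 5 (reflect across v@2): 64 holes -> [(0, 0), (0, 1), (0, 2), (0, 3), (1, 0), (1, 1), (1, 2), (1, 3), (2, 0), (2, 1), (2, 2), (2, 3), (3, 0), (3, 1), (3, 2), (3, 3), (4, 0), (4, 1), (4, 2), (4, 3), (5, 0), (5, 1), (5, 2), (5, 3), (6, 0), (6, 1), (6, 2), (6, 3), (7, 0), (7, 1), (7, 2), (7, 3), (8, 0), (8, 1), (8, 2), (8, 3), (9, 0), (9, 1), (9, 2), (9, 3), (10, 0), (10, 1), (10, 2), (10, 3), (11, 0), (11, 1), (11, 2), (11, 3), (12, 0), (12, 1), (12, 2), (12, 3), (13, 0), (13, 1), (13, 2), (13, 3), (14, 0), (14, 1), (14, 2), (14, 3), (15, 0), (15, 1), (15, 2), (15, 3)]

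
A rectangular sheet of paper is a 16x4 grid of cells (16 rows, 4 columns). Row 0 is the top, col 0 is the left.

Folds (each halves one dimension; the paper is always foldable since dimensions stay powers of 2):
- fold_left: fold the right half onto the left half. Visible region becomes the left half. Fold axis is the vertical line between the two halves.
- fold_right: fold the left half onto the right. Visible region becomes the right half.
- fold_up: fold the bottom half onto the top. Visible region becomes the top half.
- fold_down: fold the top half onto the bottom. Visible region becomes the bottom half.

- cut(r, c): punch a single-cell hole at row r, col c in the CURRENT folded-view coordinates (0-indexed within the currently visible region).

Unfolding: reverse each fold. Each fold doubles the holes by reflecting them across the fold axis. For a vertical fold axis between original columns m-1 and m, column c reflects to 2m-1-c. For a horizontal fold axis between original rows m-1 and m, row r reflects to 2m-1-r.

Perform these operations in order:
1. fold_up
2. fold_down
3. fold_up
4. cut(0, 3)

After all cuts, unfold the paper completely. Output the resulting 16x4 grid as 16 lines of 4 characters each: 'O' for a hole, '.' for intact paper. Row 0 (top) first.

Op 1 fold_up: fold axis h@8; visible region now rows[0,8) x cols[0,4) = 8x4
Op 2 fold_down: fold axis h@4; visible region now rows[4,8) x cols[0,4) = 4x4
Op 3 fold_up: fold axis h@6; visible region now rows[4,6) x cols[0,4) = 2x4
Op 4 cut(0, 3): punch at orig (4,3); cuts so far [(4, 3)]; region rows[4,6) x cols[0,4) = 2x4
Unfold 1 (reflect across h@6): 2 holes -> [(4, 3), (7, 3)]
Unfold 2 (reflect across h@4): 4 holes -> [(0, 3), (3, 3), (4, 3), (7, 3)]
Unfold 3 (reflect across h@8): 8 holes -> [(0, 3), (3, 3), (4, 3), (7, 3), (8, 3), (11, 3), (12, 3), (15, 3)]

Answer: ...O
....
....
...O
...O
....
....
...O
...O
....
....
...O
...O
....
....
...O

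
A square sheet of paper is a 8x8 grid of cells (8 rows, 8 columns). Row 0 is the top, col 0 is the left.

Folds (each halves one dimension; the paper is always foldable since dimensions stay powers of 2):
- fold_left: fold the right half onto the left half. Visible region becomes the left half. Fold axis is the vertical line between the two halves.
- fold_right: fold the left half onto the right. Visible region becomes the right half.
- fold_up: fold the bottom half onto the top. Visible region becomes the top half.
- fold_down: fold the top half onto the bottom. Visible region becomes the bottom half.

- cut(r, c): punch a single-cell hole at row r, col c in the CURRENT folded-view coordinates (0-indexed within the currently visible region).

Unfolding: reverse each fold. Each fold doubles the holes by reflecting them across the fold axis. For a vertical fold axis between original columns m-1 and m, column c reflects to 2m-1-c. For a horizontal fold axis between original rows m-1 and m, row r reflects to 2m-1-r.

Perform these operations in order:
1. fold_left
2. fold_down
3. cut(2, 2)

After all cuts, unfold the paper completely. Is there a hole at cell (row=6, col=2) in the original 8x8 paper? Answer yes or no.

Answer: yes

Derivation:
Op 1 fold_left: fold axis v@4; visible region now rows[0,8) x cols[0,4) = 8x4
Op 2 fold_down: fold axis h@4; visible region now rows[4,8) x cols[0,4) = 4x4
Op 3 cut(2, 2): punch at orig (6,2); cuts so far [(6, 2)]; region rows[4,8) x cols[0,4) = 4x4
Unfold 1 (reflect across h@4): 2 holes -> [(1, 2), (6, 2)]
Unfold 2 (reflect across v@4): 4 holes -> [(1, 2), (1, 5), (6, 2), (6, 5)]
Holes: [(1, 2), (1, 5), (6, 2), (6, 5)]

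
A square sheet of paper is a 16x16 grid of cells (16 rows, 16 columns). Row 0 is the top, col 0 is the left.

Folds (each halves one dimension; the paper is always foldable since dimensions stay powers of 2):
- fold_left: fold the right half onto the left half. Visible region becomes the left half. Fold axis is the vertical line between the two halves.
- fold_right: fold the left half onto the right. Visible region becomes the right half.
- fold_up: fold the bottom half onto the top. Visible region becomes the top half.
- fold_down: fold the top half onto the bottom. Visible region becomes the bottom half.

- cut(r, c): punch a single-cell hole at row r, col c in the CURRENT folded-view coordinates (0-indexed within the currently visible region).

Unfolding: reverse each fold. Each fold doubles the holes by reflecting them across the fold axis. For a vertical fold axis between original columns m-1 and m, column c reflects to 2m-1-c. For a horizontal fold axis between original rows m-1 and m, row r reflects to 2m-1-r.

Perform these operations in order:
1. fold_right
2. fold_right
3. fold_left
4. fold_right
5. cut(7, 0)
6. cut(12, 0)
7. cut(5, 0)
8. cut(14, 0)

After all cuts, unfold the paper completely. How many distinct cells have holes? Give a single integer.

Op 1 fold_right: fold axis v@8; visible region now rows[0,16) x cols[8,16) = 16x8
Op 2 fold_right: fold axis v@12; visible region now rows[0,16) x cols[12,16) = 16x4
Op 3 fold_left: fold axis v@14; visible region now rows[0,16) x cols[12,14) = 16x2
Op 4 fold_right: fold axis v@13; visible region now rows[0,16) x cols[13,14) = 16x1
Op 5 cut(7, 0): punch at orig (7,13); cuts so far [(7, 13)]; region rows[0,16) x cols[13,14) = 16x1
Op 6 cut(12, 0): punch at orig (12,13); cuts so far [(7, 13), (12, 13)]; region rows[0,16) x cols[13,14) = 16x1
Op 7 cut(5, 0): punch at orig (5,13); cuts so far [(5, 13), (7, 13), (12, 13)]; region rows[0,16) x cols[13,14) = 16x1
Op 8 cut(14, 0): punch at orig (14,13); cuts so far [(5, 13), (7, 13), (12, 13), (14, 13)]; region rows[0,16) x cols[13,14) = 16x1
Unfold 1 (reflect across v@13): 8 holes -> [(5, 12), (5, 13), (7, 12), (7, 13), (12, 12), (12, 13), (14, 12), (14, 13)]
Unfold 2 (reflect across v@14): 16 holes -> [(5, 12), (5, 13), (5, 14), (5, 15), (7, 12), (7, 13), (7, 14), (7, 15), (12, 12), (12, 13), (12, 14), (12, 15), (14, 12), (14, 13), (14, 14), (14, 15)]
Unfold 3 (reflect across v@12): 32 holes -> [(5, 8), (5, 9), (5, 10), (5, 11), (5, 12), (5, 13), (5, 14), (5, 15), (7, 8), (7, 9), (7, 10), (7, 11), (7, 12), (7, 13), (7, 14), (7, 15), (12, 8), (12, 9), (12, 10), (12, 11), (12, 12), (12, 13), (12, 14), (12, 15), (14, 8), (14, 9), (14, 10), (14, 11), (14, 12), (14, 13), (14, 14), (14, 15)]
Unfold 4 (reflect across v@8): 64 holes -> [(5, 0), (5, 1), (5, 2), (5, 3), (5, 4), (5, 5), (5, 6), (5, 7), (5, 8), (5, 9), (5, 10), (5, 11), (5, 12), (5, 13), (5, 14), (5, 15), (7, 0), (7, 1), (7, 2), (7, 3), (7, 4), (7, 5), (7, 6), (7, 7), (7, 8), (7, 9), (7, 10), (7, 11), (7, 12), (7, 13), (7, 14), (7, 15), (12, 0), (12, 1), (12, 2), (12, 3), (12, 4), (12, 5), (12, 6), (12, 7), (12, 8), (12, 9), (12, 10), (12, 11), (12, 12), (12, 13), (12, 14), (12, 15), (14, 0), (14, 1), (14, 2), (14, 3), (14, 4), (14, 5), (14, 6), (14, 7), (14, 8), (14, 9), (14, 10), (14, 11), (14, 12), (14, 13), (14, 14), (14, 15)]

Answer: 64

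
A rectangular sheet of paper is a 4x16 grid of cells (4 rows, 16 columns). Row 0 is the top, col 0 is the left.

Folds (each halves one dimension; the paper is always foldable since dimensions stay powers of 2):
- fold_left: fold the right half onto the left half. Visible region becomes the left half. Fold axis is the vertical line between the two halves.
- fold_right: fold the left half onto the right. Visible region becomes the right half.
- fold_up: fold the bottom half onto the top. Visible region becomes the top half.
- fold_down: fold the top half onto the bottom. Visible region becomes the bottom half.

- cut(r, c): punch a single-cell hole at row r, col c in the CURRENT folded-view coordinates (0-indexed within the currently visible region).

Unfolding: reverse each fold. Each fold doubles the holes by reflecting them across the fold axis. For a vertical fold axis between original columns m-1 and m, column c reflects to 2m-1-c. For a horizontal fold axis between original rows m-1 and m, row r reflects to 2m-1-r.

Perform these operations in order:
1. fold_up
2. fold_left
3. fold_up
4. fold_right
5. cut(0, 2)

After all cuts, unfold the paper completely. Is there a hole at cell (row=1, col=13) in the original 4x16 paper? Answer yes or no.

Answer: no

Derivation:
Op 1 fold_up: fold axis h@2; visible region now rows[0,2) x cols[0,16) = 2x16
Op 2 fold_left: fold axis v@8; visible region now rows[0,2) x cols[0,8) = 2x8
Op 3 fold_up: fold axis h@1; visible region now rows[0,1) x cols[0,8) = 1x8
Op 4 fold_right: fold axis v@4; visible region now rows[0,1) x cols[4,8) = 1x4
Op 5 cut(0, 2): punch at orig (0,6); cuts so far [(0, 6)]; region rows[0,1) x cols[4,8) = 1x4
Unfold 1 (reflect across v@4): 2 holes -> [(0, 1), (0, 6)]
Unfold 2 (reflect across h@1): 4 holes -> [(0, 1), (0, 6), (1, 1), (1, 6)]
Unfold 3 (reflect across v@8): 8 holes -> [(0, 1), (0, 6), (0, 9), (0, 14), (1, 1), (1, 6), (1, 9), (1, 14)]
Unfold 4 (reflect across h@2): 16 holes -> [(0, 1), (0, 6), (0, 9), (0, 14), (1, 1), (1, 6), (1, 9), (1, 14), (2, 1), (2, 6), (2, 9), (2, 14), (3, 1), (3, 6), (3, 9), (3, 14)]
Holes: [(0, 1), (0, 6), (0, 9), (0, 14), (1, 1), (1, 6), (1, 9), (1, 14), (2, 1), (2, 6), (2, 9), (2, 14), (3, 1), (3, 6), (3, 9), (3, 14)]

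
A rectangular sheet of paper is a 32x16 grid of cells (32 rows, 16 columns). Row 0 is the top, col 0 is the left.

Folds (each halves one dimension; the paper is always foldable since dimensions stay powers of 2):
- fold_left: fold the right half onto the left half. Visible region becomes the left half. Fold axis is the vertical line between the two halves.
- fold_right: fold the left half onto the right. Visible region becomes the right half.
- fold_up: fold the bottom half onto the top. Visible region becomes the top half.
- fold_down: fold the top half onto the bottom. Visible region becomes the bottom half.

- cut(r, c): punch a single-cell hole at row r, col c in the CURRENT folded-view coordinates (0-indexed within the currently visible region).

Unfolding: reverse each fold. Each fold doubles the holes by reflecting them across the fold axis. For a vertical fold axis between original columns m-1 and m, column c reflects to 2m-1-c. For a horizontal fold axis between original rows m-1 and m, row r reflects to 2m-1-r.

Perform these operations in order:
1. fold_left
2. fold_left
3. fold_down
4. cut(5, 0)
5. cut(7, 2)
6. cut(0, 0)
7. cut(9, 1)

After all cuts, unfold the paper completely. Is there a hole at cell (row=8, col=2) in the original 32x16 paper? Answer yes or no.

Answer: yes

Derivation:
Op 1 fold_left: fold axis v@8; visible region now rows[0,32) x cols[0,8) = 32x8
Op 2 fold_left: fold axis v@4; visible region now rows[0,32) x cols[0,4) = 32x4
Op 3 fold_down: fold axis h@16; visible region now rows[16,32) x cols[0,4) = 16x4
Op 4 cut(5, 0): punch at orig (21,0); cuts so far [(21, 0)]; region rows[16,32) x cols[0,4) = 16x4
Op 5 cut(7, 2): punch at orig (23,2); cuts so far [(21, 0), (23, 2)]; region rows[16,32) x cols[0,4) = 16x4
Op 6 cut(0, 0): punch at orig (16,0); cuts so far [(16, 0), (21, 0), (23, 2)]; region rows[16,32) x cols[0,4) = 16x4
Op 7 cut(9, 1): punch at orig (25,1); cuts so far [(16, 0), (21, 0), (23, 2), (25, 1)]; region rows[16,32) x cols[0,4) = 16x4
Unfold 1 (reflect across h@16): 8 holes -> [(6, 1), (8, 2), (10, 0), (15, 0), (16, 0), (21, 0), (23, 2), (25, 1)]
Unfold 2 (reflect across v@4): 16 holes -> [(6, 1), (6, 6), (8, 2), (8, 5), (10, 0), (10, 7), (15, 0), (15, 7), (16, 0), (16, 7), (21, 0), (21, 7), (23, 2), (23, 5), (25, 1), (25, 6)]
Unfold 3 (reflect across v@8): 32 holes -> [(6, 1), (6, 6), (6, 9), (6, 14), (8, 2), (8, 5), (8, 10), (8, 13), (10, 0), (10, 7), (10, 8), (10, 15), (15, 0), (15, 7), (15, 8), (15, 15), (16, 0), (16, 7), (16, 8), (16, 15), (21, 0), (21, 7), (21, 8), (21, 15), (23, 2), (23, 5), (23, 10), (23, 13), (25, 1), (25, 6), (25, 9), (25, 14)]
Holes: [(6, 1), (6, 6), (6, 9), (6, 14), (8, 2), (8, 5), (8, 10), (8, 13), (10, 0), (10, 7), (10, 8), (10, 15), (15, 0), (15, 7), (15, 8), (15, 15), (16, 0), (16, 7), (16, 8), (16, 15), (21, 0), (21, 7), (21, 8), (21, 15), (23, 2), (23, 5), (23, 10), (23, 13), (25, 1), (25, 6), (25, 9), (25, 14)]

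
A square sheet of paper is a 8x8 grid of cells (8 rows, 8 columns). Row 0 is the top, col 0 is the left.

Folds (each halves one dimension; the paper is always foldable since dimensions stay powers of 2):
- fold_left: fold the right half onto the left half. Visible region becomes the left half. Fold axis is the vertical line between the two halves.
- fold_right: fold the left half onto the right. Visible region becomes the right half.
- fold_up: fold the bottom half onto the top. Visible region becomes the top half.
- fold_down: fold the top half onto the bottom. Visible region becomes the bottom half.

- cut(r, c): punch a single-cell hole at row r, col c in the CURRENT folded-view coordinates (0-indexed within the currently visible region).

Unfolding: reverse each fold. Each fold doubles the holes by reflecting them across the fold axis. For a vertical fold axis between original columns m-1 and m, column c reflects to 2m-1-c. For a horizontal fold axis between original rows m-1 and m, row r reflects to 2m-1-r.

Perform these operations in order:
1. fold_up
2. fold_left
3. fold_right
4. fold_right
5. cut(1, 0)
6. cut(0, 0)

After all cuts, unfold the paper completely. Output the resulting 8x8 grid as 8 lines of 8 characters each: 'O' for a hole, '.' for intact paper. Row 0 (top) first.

Op 1 fold_up: fold axis h@4; visible region now rows[0,4) x cols[0,8) = 4x8
Op 2 fold_left: fold axis v@4; visible region now rows[0,4) x cols[0,4) = 4x4
Op 3 fold_right: fold axis v@2; visible region now rows[0,4) x cols[2,4) = 4x2
Op 4 fold_right: fold axis v@3; visible region now rows[0,4) x cols[3,4) = 4x1
Op 5 cut(1, 0): punch at orig (1,3); cuts so far [(1, 3)]; region rows[0,4) x cols[3,4) = 4x1
Op 6 cut(0, 0): punch at orig (0,3); cuts so far [(0, 3), (1, 3)]; region rows[0,4) x cols[3,4) = 4x1
Unfold 1 (reflect across v@3): 4 holes -> [(0, 2), (0, 3), (1, 2), (1, 3)]
Unfold 2 (reflect across v@2): 8 holes -> [(0, 0), (0, 1), (0, 2), (0, 3), (1, 0), (1, 1), (1, 2), (1, 3)]
Unfold 3 (reflect across v@4): 16 holes -> [(0, 0), (0, 1), (0, 2), (0, 3), (0, 4), (0, 5), (0, 6), (0, 7), (1, 0), (1, 1), (1, 2), (1, 3), (1, 4), (1, 5), (1, 6), (1, 7)]
Unfold 4 (reflect across h@4): 32 holes -> [(0, 0), (0, 1), (0, 2), (0, 3), (0, 4), (0, 5), (0, 6), (0, 7), (1, 0), (1, 1), (1, 2), (1, 3), (1, 4), (1, 5), (1, 6), (1, 7), (6, 0), (6, 1), (6, 2), (6, 3), (6, 4), (6, 5), (6, 6), (6, 7), (7, 0), (7, 1), (7, 2), (7, 3), (7, 4), (7, 5), (7, 6), (7, 7)]

Answer: OOOOOOOO
OOOOOOOO
........
........
........
........
OOOOOOOO
OOOOOOOO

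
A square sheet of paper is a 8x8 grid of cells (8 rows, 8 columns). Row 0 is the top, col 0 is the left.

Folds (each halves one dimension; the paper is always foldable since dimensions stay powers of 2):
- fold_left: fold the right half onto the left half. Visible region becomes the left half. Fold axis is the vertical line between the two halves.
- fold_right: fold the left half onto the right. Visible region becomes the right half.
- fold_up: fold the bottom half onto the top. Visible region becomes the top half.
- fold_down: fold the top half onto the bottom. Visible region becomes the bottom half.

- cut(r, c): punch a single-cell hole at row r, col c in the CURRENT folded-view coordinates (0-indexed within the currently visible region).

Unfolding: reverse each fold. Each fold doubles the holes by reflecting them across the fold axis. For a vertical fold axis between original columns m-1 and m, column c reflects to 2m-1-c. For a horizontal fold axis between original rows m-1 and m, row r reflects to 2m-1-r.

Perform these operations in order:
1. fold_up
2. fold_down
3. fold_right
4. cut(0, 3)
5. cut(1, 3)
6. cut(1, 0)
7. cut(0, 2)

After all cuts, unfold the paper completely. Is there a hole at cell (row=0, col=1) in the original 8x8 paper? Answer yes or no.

Answer: no

Derivation:
Op 1 fold_up: fold axis h@4; visible region now rows[0,4) x cols[0,8) = 4x8
Op 2 fold_down: fold axis h@2; visible region now rows[2,4) x cols[0,8) = 2x8
Op 3 fold_right: fold axis v@4; visible region now rows[2,4) x cols[4,8) = 2x4
Op 4 cut(0, 3): punch at orig (2,7); cuts so far [(2, 7)]; region rows[2,4) x cols[4,8) = 2x4
Op 5 cut(1, 3): punch at orig (3,7); cuts so far [(2, 7), (3, 7)]; region rows[2,4) x cols[4,8) = 2x4
Op 6 cut(1, 0): punch at orig (3,4); cuts so far [(2, 7), (3, 4), (3, 7)]; region rows[2,4) x cols[4,8) = 2x4
Op 7 cut(0, 2): punch at orig (2,6); cuts so far [(2, 6), (2, 7), (3, 4), (3, 7)]; region rows[2,4) x cols[4,8) = 2x4
Unfold 1 (reflect across v@4): 8 holes -> [(2, 0), (2, 1), (2, 6), (2, 7), (3, 0), (3, 3), (3, 4), (3, 7)]
Unfold 2 (reflect across h@2): 16 holes -> [(0, 0), (0, 3), (0, 4), (0, 7), (1, 0), (1, 1), (1, 6), (1, 7), (2, 0), (2, 1), (2, 6), (2, 7), (3, 0), (3, 3), (3, 4), (3, 7)]
Unfold 3 (reflect across h@4): 32 holes -> [(0, 0), (0, 3), (0, 4), (0, 7), (1, 0), (1, 1), (1, 6), (1, 7), (2, 0), (2, 1), (2, 6), (2, 7), (3, 0), (3, 3), (3, 4), (3, 7), (4, 0), (4, 3), (4, 4), (4, 7), (5, 0), (5, 1), (5, 6), (5, 7), (6, 0), (6, 1), (6, 6), (6, 7), (7, 0), (7, 3), (7, 4), (7, 7)]
Holes: [(0, 0), (0, 3), (0, 4), (0, 7), (1, 0), (1, 1), (1, 6), (1, 7), (2, 0), (2, 1), (2, 6), (2, 7), (3, 0), (3, 3), (3, 4), (3, 7), (4, 0), (4, 3), (4, 4), (4, 7), (5, 0), (5, 1), (5, 6), (5, 7), (6, 0), (6, 1), (6, 6), (6, 7), (7, 0), (7, 3), (7, 4), (7, 7)]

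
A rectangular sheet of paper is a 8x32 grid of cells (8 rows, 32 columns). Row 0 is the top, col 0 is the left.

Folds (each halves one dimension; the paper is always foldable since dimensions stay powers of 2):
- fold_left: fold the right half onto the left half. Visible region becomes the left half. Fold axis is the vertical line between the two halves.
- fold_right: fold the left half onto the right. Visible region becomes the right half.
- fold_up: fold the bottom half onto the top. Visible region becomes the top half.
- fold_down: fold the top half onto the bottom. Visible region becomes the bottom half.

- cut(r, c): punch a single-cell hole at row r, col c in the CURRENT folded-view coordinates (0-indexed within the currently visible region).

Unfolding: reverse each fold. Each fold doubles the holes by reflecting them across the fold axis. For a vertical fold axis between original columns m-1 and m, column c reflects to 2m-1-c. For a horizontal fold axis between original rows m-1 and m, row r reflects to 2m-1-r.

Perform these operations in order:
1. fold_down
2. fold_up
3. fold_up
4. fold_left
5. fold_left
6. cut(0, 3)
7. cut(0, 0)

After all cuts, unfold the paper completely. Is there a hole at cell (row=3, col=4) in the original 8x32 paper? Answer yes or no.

Op 1 fold_down: fold axis h@4; visible region now rows[4,8) x cols[0,32) = 4x32
Op 2 fold_up: fold axis h@6; visible region now rows[4,6) x cols[0,32) = 2x32
Op 3 fold_up: fold axis h@5; visible region now rows[4,5) x cols[0,32) = 1x32
Op 4 fold_left: fold axis v@16; visible region now rows[4,5) x cols[0,16) = 1x16
Op 5 fold_left: fold axis v@8; visible region now rows[4,5) x cols[0,8) = 1x8
Op 6 cut(0, 3): punch at orig (4,3); cuts so far [(4, 3)]; region rows[4,5) x cols[0,8) = 1x8
Op 7 cut(0, 0): punch at orig (4,0); cuts so far [(4, 0), (4, 3)]; region rows[4,5) x cols[0,8) = 1x8
Unfold 1 (reflect across v@8): 4 holes -> [(4, 0), (4, 3), (4, 12), (4, 15)]
Unfold 2 (reflect across v@16): 8 holes -> [(4, 0), (4, 3), (4, 12), (4, 15), (4, 16), (4, 19), (4, 28), (4, 31)]
Unfold 3 (reflect across h@5): 16 holes -> [(4, 0), (4, 3), (4, 12), (4, 15), (4, 16), (4, 19), (4, 28), (4, 31), (5, 0), (5, 3), (5, 12), (5, 15), (5, 16), (5, 19), (5, 28), (5, 31)]
Unfold 4 (reflect across h@6): 32 holes -> [(4, 0), (4, 3), (4, 12), (4, 15), (4, 16), (4, 19), (4, 28), (4, 31), (5, 0), (5, 3), (5, 12), (5, 15), (5, 16), (5, 19), (5, 28), (5, 31), (6, 0), (6, 3), (6, 12), (6, 15), (6, 16), (6, 19), (6, 28), (6, 31), (7, 0), (7, 3), (7, 12), (7, 15), (7, 16), (7, 19), (7, 28), (7, 31)]
Unfold 5 (reflect across h@4): 64 holes -> [(0, 0), (0, 3), (0, 12), (0, 15), (0, 16), (0, 19), (0, 28), (0, 31), (1, 0), (1, 3), (1, 12), (1, 15), (1, 16), (1, 19), (1, 28), (1, 31), (2, 0), (2, 3), (2, 12), (2, 15), (2, 16), (2, 19), (2, 28), (2, 31), (3, 0), (3, 3), (3, 12), (3, 15), (3, 16), (3, 19), (3, 28), (3, 31), (4, 0), (4, 3), (4, 12), (4, 15), (4, 16), (4, 19), (4, 28), (4, 31), (5, 0), (5, 3), (5, 12), (5, 15), (5, 16), (5, 19), (5, 28), (5, 31), (6, 0), (6, 3), (6, 12), (6, 15), (6, 16), (6, 19), (6, 28), (6, 31), (7, 0), (7, 3), (7, 12), (7, 15), (7, 16), (7, 19), (7, 28), (7, 31)]
Holes: [(0, 0), (0, 3), (0, 12), (0, 15), (0, 16), (0, 19), (0, 28), (0, 31), (1, 0), (1, 3), (1, 12), (1, 15), (1, 16), (1, 19), (1, 28), (1, 31), (2, 0), (2, 3), (2, 12), (2, 15), (2, 16), (2, 19), (2, 28), (2, 31), (3, 0), (3, 3), (3, 12), (3, 15), (3, 16), (3, 19), (3, 28), (3, 31), (4, 0), (4, 3), (4, 12), (4, 15), (4, 16), (4, 19), (4, 28), (4, 31), (5, 0), (5, 3), (5, 12), (5, 15), (5, 16), (5, 19), (5, 28), (5, 31), (6, 0), (6, 3), (6, 12), (6, 15), (6, 16), (6, 19), (6, 28), (6, 31), (7, 0), (7, 3), (7, 12), (7, 15), (7, 16), (7, 19), (7, 28), (7, 31)]

Answer: no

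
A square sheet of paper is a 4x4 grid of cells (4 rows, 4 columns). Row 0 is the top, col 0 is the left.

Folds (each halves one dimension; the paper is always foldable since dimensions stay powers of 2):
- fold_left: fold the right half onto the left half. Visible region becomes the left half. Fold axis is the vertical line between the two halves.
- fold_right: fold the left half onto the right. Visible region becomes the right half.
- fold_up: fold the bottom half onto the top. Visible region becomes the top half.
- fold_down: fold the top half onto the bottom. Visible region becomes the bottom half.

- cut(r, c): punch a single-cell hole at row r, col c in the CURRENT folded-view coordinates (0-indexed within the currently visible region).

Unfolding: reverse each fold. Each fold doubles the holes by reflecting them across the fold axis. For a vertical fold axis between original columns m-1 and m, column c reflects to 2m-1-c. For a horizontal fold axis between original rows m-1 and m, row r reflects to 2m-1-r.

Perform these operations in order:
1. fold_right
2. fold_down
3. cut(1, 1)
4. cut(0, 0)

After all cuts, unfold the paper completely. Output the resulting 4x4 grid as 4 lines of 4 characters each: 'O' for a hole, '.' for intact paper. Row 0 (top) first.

Answer: O..O
.OO.
.OO.
O..O

Derivation:
Op 1 fold_right: fold axis v@2; visible region now rows[0,4) x cols[2,4) = 4x2
Op 2 fold_down: fold axis h@2; visible region now rows[2,4) x cols[2,4) = 2x2
Op 3 cut(1, 1): punch at orig (3,3); cuts so far [(3, 3)]; region rows[2,4) x cols[2,4) = 2x2
Op 4 cut(0, 0): punch at orig (2,2); cuts so far [(2, 2), (3, 3)]; region rows[2,4) x cols[2,4) = 2x2
Unfold 1 (reflect across h@2): 4 holes -> [(0, 3), (1, 2), (2, 2), (3, 3)]
Unfold 2 (reflect across v@2): 8 holes -> [(0, 0), (0, 3), (1, 1), (1, 2), (2, 1), (2, 2), (3, 0), (3, 3)]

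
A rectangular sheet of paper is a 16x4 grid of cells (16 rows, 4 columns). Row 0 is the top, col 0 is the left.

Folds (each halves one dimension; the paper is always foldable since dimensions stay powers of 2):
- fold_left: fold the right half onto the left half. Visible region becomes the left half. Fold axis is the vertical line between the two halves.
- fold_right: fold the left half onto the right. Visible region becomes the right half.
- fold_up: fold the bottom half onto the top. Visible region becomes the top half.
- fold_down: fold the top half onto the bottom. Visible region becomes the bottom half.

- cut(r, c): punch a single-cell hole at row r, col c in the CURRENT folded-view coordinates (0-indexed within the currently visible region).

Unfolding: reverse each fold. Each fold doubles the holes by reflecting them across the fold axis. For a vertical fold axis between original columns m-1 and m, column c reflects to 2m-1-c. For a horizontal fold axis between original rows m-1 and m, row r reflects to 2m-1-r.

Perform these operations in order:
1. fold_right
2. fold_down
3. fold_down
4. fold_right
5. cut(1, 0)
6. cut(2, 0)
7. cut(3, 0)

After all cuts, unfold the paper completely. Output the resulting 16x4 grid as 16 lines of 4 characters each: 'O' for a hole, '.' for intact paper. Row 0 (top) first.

Op 1 fold_right: fold axis v@2; visible region now rows[0,16) x cols[2,4) = 16x2
Op 2 fold_down: fold axis h@8; visible region now rows[8,16) x cols[2,4) = 8x2
Op 3 fold_down: fold axis h@12; visible region now rows[12,16) x cols[2,4) = 4x2
Op 4 fold_right: fold axis v@3; visible region now rows[12,16) x cols[3,4) = 4x1
Op 5 cut(1, 0): punch at orig (13,3); cuts so far [(13, 3)]; region rows[12,16) x cols[3,4) = 4x1
Op 6 cut(2, 0): punch at orig (14,3); cuts so far [(13, 3), (14, 3)]; region rows[12,16) x cols[3,4) = 4x1
Op 7 cut(3, 0): punch at orig (15,3); cuts so far [(13, 3), (14, 3), (15, 3)]; region rows[12,16) x cols[3,4) = 4x1
Unfold 1 (reflect across v@3): 6 holes -> [(13, 2), (13, 3), (14, 2), (14, 3), (15, 2), (15, 3)]
Unfold 2 (reflect across h@12): 12 holes -> [(8, 2), (8, 3), (9, 2), (9, 3), (10, 2), (10, 3), (13, 2), (13, 3), (14, 2), (14, 3), (15, 2), (15, 3)]
Unfold 3 (reflect across h@8): 24 holes -> [(0, 2), (0, 3), (1, 2), (1, 3), (2, 2), (2, 3), (5, 2), (5, 3), (6, 2), (6, 3), (7, 2), (7, 3), (8, 2), (8, 3), (9, 2), (9, 3), (10, 2), (10, 3), (13, 2), (13, 3), (14, 2), (14, 3), (15, 2), (15, 3)]
Unfold 4 (reflect across v@2): 48 holes -> [(0, 0), (0, 1), (0, 2), (0, 3), (1, 0), (1, 1), (1, 2), (1, 3), (2, 0), (2, 1), (2, 2), (2, 3), (5, 0), (5, 1), (5, 2), (5, 3), (6, 0), (6, 1), (6, 2), (6, 3), (7, 0), (7, 1), (7, 2), (7, 3), (8, 0), (8, 1), (8, 2), (8, 3), (9, 0), (9, 1), (9, 2), (9, 3), (10, 0), (10, 1), (10, 2), (10, 3), (13, 0), (13, 1), (13, 2), (13, 3), (14, 0), (14, 1), (14, 2), (14, 3), (15, 0), (15, 1), (15, 2), (15, 3)]

Answer: OOOO
OOOO
OOOO
....
....
OOOO
OOOO
OOOO
OOOO
OOOO
OOOO
....
....
OOOO
OOOO
OOOO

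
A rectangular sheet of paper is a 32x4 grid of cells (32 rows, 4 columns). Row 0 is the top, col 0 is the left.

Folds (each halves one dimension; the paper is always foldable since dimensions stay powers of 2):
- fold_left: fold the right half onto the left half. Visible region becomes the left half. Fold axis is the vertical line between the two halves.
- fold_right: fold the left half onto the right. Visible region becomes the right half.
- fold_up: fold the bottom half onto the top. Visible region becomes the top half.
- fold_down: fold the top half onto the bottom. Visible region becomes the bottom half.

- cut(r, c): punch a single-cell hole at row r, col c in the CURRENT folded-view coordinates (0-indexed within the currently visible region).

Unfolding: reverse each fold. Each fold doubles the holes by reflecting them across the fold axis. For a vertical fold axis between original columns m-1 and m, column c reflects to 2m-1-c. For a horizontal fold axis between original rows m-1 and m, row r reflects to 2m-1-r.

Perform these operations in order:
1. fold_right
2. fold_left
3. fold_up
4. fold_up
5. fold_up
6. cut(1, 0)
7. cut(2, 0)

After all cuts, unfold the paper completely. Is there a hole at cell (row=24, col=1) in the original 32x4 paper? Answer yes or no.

Answer: no

Derivation:
Op 1 fold_right: fold axis v@2; visible region now rows[0,32) x cols[2,4) = 32x2
Op 2 fold_left: fold axis v@3; visible region now rows[0,32) x cols[2,3) = 32x1
Op 3 fold_up: fold axis h@16; visible region now rows[0,16) x cols[2,3) = 16x1
Op 4 fold_up: fold axis h@8; visible region now rows[0,8) x cols[2,3) = 8x1
Op 5 fold_up: fold axis h@4; visible region now rows[0,4) x cols[2,3) = 4x1
Op 6 cut(1, 0): punch at orig (1,2); cuts so far [(1, 2)]; region rows[0,4) x cols[2,3) = 4x1
Op 7 cut(2, 0): punch at orig (2,2); cuts so far [(1, 2), (2, 2)]; region rows[0,4) x cols[2,3) = 4x1
Unfold 1 (reflect across h@4): 4 holes -> [(1, 2), (2, 2), (5, 2), (6, 2)]
Unfold 2 (reflect across h@8): 8 holes -> [(1, 2), (2, 2), (5, 2), (6, 2), (9, 2), (10, 2), (13, 2), (14, 2)]
Unfold 3 (reflect across h@16): 16 holes -> [(1, 2), (2, 2), (5, 2), (6, 2), (9, 2), (10, 2), (13, 2), (14, 2), (17, 2), (18, 2), (21, 2), (22, 2), (25, 2), (26, 2), (29, 2), (30, 2)]
Unfold 4 (reflect across v@3): 32 holes -> [(1, 2), (1, 3), (2, 2), (2, 3), (5, 2), (5, 3), (6, 2), (6, 3), (9, 2), (9, 3), (10, 2), (10, 3), (13, 2), (13, 3), (14, 2), (14, 3), (17, 2), (17, 3), (18, 2), (18, 3), (21, 2), (21, 3), (22, 2), (22, 3), (25, 2), (25, 3), (26, 2), (26, 3), (29, 2), (29, 3), (30, 2), (30, 3)]
Unfold 5 (reflect across v@2): 64 holes -> [(1, 0), (1, 1), (1, 2), (1, 3), (2, 0), (2, 1), (2, 2), (2, 3), (5, 0), (5, 1), (5, 2), (5, 3), (6, 0), (6, 1), (6, 2), (6, 3), (9, 0), (9, 1), (9, 2), (9, 3), (10, 0), (10, 1), (10, 2), (10, 3), (13, 0), (13, 1), (13, 2), (13, 3), (14, 0), (14, 1), (14, 2), (14, 3), (17, 0), (17, 1), (17, 2), (17, 3), (18, 0), (18, 1), (18, 2), (18, 3), (21, 0), (21, 1), (21, 2), (21, 3), (22, 0), (22, 1), (22, 2), (22, 3), (25, 0), (25, 1), (25, 2), (25, 3), (26, 0), (26, 1), (26, 2), (26, 3), (29, 0), (29, 1), (29, 2), (29, 3), (30, 0), (30, 1), (30, 2), (30, 3)]
Holes: [(1, 0), (1, 1), (1, 2), (1, 3), (2, 0), (2, 1), (2, 2), (2, 3), (5, 0), (5, 1), (5, 2), (5, 3), (6, 0), (6, 1), (6, 2), (6, 3), (9, 0), (9, 1), (9, 2), (9, 3), (10, 0), (10, 1), (10, 2), (10, 3), (13, 0), (13, 1), (13, 2), (13, 3), (14, 0), (14, 1), (14, 2), (14, 3), (17, 0), (17, 1), (17, 2), (17, 3), (18, 0), (18, 1), (18, 2), (18, 3), (21, 0), (21, 1), (21, 2), (21, 3), (22, 0), (22, 1), (22, 2), (22, 3), (25, 0), (25, 1), (25, 2), (25, 3), (26, 0), (26, 1), (26, 2), (26, 3), (29, 0), (29, 1), (29, 2), (29, 3), (30, 0), (30, 1), (30, 2), (30, 3)]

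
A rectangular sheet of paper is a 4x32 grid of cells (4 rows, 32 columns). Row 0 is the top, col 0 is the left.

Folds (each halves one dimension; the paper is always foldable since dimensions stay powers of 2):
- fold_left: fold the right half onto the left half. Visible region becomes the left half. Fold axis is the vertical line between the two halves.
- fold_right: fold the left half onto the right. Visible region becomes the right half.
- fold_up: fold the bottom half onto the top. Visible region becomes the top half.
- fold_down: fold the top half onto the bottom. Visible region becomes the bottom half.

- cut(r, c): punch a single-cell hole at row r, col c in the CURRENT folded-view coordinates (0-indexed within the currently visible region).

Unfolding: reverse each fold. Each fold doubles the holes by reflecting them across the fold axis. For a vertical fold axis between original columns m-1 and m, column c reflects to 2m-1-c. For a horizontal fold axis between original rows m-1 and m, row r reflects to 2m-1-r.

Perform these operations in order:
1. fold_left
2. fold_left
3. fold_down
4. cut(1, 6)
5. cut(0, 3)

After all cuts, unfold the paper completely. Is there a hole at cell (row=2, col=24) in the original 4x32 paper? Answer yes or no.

Answer: no

Derivation:
Op 1 fold_left: fold axis v@16; visible region now rows[0,4) x cols[0,16) = 4x16
Op 2 fold_left: fold axis v@8; visible region now rows[0,4) x cols[0,8) = 4x8
Op 3 fold_down: fold axis h@2; visible region now rows[2,4) x cols[0,8) = 2x8
Op 4 cut(1, 6): punch at orig (3,6); cuts so far [(3, 6)]; region rows[2,4) x cols[0,8) = 2x8
Op 5 cut(0, 3): punch at orig (2,3); cuts so far [(2, 3), (3, 6)]; region rows[2,4) x cols[0,8) = 2x8
Unfold 1 (reflect across h@2): 4 holes -> [(0, 6), (1, 3), (2, 3), (3, 6)]
Unfold 2 (reflect across v@8): 8 holes -> [(0, 6), (0, 9), (1, 3), (1, 12), (2, 3), (2, 12), (3, 6), (3, 9)]
Unfold 3 (reflect across v@16): 16 holes -> [(0, 6), (0, 9), (0, 22), (0, 25), (1, 3), (1, 12), (1, 19), (1, 28), (2, 3), (2, 12), (2, 19), (2, 28), (3, 6), (3, 9), (3, 22), (3, 25)]
Holes: [(0, 6), (0, 9), (0, 22), (0, 25), (1, 3), (1, 12), (1, 19), (1, 28), (2, 3), (2, 12), (2, 19), (2, 28), (3, 6), (3, 9), (3, 22), (3, 25)]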